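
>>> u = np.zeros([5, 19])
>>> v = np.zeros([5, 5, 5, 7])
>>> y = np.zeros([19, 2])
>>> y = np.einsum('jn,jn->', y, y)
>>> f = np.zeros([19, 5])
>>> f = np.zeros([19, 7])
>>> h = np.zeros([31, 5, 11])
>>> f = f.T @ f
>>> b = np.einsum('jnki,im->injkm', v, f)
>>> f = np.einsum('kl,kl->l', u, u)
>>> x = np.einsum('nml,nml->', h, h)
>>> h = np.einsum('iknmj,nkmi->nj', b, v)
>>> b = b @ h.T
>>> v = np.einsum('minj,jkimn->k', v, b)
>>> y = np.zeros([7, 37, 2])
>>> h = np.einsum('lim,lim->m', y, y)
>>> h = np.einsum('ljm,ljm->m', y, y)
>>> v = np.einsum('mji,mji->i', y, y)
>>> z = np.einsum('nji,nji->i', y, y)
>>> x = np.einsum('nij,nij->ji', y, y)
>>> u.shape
(5, 19)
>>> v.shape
(2,)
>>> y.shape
(7, 37, 2)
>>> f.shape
(19,)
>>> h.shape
(2,)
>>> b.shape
(7, 5, 5, 5, 5)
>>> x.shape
(2, 37)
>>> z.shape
(2,)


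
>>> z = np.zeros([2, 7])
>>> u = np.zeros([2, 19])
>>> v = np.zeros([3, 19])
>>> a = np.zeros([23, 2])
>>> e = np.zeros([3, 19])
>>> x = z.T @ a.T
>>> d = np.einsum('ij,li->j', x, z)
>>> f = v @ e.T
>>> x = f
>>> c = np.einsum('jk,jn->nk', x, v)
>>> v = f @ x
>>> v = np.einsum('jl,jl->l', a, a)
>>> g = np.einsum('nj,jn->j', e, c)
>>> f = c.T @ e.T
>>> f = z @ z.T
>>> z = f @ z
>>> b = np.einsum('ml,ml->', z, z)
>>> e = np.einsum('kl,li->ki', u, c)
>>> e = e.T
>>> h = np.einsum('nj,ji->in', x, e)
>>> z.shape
(2, 7)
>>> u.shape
(2, 19)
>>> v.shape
(2,)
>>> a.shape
(23, 2)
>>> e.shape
(3, 2)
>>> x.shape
(3, 3)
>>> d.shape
(23,)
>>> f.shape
(2, 2)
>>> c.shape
(19, 3)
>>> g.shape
(19,)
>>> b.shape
()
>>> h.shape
(2, 3)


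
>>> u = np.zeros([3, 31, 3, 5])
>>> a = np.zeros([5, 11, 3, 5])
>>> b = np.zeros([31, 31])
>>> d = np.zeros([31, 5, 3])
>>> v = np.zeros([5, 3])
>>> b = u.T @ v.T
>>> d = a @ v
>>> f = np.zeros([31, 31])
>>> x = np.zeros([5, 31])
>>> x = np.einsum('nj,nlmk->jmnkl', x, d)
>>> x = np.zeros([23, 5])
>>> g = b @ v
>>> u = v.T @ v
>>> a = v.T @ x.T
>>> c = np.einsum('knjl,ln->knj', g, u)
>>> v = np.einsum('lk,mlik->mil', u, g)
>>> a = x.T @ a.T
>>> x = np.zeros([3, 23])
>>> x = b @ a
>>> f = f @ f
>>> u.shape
(3, 3)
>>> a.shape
(5, 3)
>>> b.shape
(5, 3, 31, 5)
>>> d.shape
(5, 11, 3, 3)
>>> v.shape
(5, 31, 3)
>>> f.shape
(31, 31)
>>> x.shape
(5, 3, 31, 3)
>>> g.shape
(5, 3, 31, 3)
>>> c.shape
(5, 3, 31)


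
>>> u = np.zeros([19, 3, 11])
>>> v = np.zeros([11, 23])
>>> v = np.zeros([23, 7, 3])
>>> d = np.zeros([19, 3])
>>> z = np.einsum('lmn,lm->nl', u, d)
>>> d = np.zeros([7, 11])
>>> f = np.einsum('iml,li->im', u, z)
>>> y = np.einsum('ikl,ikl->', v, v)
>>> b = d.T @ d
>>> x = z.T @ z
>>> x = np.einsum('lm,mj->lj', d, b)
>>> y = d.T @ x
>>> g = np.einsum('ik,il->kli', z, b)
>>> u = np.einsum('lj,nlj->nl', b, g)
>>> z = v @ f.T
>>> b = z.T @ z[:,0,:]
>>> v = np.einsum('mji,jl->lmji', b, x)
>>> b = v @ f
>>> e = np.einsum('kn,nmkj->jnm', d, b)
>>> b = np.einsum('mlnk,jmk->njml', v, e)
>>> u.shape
(19, 11)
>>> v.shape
(11, 19, 7, 19)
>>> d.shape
(7, 11)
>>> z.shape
(23, 7, 19)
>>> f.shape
(19, 3)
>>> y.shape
(11, 11)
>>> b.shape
(7, 3, 11, 19)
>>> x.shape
(7, 11)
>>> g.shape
(19, 11, 11)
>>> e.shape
(3, 11, 19)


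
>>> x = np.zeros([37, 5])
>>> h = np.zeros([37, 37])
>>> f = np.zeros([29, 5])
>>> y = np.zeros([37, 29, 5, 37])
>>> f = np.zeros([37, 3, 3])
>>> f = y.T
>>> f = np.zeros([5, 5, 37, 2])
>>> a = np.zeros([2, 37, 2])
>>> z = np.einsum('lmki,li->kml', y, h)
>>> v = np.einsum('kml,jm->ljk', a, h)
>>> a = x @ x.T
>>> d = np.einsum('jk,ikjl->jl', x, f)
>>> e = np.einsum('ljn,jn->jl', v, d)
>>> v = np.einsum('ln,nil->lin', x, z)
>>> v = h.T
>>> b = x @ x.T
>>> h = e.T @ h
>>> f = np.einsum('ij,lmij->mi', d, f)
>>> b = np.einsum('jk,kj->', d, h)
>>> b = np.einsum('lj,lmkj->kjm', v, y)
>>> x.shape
(37, 5)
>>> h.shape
(2, 37)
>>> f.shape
(5, 37)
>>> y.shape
(37, 29, 5, 37)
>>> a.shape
(37, 37)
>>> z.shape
(5, 29, 37)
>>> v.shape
(37, 37)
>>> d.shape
(37, 2)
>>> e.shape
(37, 2)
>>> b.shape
(5, 37, 29)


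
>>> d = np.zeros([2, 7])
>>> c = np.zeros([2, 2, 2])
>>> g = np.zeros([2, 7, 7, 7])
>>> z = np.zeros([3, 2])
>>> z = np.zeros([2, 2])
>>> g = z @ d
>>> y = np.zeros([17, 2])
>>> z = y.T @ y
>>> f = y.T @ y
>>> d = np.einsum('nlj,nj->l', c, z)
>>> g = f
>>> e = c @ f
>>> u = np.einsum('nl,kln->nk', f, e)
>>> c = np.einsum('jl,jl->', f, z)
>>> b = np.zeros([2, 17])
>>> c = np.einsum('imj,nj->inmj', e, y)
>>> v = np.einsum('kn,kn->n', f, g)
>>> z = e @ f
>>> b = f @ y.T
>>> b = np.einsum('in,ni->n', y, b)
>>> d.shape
(2,)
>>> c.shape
(2, 17, 2, 2)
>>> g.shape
(2, 2)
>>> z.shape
(2, 2, 2)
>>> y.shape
(17, 2)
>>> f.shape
(2, 2)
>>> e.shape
(2, 2, 2)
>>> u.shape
(2, 2)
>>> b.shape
(2,)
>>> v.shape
(2,)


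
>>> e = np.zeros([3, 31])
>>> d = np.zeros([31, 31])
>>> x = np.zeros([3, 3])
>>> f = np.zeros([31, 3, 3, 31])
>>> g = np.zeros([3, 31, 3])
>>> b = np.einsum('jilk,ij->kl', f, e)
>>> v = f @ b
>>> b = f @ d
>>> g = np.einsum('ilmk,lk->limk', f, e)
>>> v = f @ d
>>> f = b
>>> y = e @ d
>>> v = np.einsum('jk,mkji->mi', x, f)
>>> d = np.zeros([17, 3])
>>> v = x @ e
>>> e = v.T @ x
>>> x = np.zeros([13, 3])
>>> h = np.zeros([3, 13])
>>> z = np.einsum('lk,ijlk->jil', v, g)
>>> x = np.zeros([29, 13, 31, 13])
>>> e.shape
(31, 3)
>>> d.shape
(17, 3)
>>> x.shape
(29, 13, 31, 13)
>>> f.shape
(31, 3, 3, 31)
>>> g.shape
(3, 31, 3, 31)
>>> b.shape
(31, 3, 3, 31)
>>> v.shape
(3, 31)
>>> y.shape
(3, 31)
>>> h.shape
(3, 13)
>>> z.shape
(31, 3, 3)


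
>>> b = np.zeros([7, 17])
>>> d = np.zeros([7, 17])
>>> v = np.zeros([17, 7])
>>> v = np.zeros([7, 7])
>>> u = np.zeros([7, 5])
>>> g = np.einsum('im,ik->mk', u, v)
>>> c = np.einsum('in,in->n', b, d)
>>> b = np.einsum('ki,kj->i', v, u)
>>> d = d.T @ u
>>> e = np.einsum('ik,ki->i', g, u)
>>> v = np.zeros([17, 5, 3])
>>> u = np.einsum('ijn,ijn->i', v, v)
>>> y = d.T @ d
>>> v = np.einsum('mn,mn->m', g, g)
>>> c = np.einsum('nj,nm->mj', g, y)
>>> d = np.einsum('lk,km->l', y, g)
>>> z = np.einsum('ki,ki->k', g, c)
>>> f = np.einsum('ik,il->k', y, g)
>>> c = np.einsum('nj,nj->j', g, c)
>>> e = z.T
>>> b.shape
(7,)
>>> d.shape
(5,)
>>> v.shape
(5,)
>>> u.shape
(17,)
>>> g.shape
(5, 7)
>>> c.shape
(7,)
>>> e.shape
(5,)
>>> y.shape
(5, 5)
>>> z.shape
(5,)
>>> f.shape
(5,)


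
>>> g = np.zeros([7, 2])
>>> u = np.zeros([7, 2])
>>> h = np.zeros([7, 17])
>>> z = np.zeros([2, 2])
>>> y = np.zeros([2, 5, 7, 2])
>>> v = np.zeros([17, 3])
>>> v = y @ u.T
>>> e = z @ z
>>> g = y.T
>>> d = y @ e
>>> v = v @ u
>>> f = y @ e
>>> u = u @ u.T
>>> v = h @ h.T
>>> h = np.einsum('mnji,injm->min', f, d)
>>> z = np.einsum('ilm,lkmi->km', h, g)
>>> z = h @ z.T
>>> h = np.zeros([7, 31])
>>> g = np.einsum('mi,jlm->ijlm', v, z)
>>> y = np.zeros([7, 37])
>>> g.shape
(7, 2, 2, 7)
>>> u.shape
(7, 7)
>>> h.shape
(7, 31)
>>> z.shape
(2, 2, 7)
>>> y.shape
(7, 37)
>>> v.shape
(7, 7)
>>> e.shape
(2, 2)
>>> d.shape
(2, 5, 7, 2)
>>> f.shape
(2, 5, 7, 2)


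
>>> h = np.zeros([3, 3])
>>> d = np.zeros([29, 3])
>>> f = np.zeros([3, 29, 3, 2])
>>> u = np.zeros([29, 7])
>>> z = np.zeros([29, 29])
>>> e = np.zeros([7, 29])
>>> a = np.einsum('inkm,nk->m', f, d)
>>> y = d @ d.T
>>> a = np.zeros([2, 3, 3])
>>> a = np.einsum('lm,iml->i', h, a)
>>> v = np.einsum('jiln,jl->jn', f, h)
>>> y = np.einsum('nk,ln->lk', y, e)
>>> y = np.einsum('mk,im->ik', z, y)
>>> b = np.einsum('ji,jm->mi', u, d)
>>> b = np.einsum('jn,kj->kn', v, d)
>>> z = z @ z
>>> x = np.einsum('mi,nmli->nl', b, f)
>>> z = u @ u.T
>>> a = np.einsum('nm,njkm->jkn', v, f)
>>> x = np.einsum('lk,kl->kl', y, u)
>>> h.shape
(3, 3)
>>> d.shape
(29, 3)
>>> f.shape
(3, 29, 3, 2)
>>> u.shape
(29, 7)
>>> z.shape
(29, 29)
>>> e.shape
(7, 29)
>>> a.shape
(29, 3, 3)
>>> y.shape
(7, 29)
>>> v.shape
(3, 2)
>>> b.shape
(29, 2)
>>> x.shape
(29, 7)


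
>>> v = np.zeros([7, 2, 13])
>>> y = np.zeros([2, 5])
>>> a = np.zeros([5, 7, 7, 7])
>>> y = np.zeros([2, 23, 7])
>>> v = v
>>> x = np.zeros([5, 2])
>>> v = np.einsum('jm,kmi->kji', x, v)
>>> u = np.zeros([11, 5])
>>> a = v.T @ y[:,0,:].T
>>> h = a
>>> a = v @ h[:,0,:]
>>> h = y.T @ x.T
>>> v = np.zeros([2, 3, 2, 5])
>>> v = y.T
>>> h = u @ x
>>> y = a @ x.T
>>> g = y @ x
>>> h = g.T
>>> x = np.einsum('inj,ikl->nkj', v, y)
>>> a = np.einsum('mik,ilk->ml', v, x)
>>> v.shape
(7, 23, 2)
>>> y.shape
(7, 5, 5)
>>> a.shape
(7, 5)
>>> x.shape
(23, 5, 2)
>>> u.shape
(11, 5)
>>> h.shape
(2, 5, 7)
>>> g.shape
(7, 5, 2)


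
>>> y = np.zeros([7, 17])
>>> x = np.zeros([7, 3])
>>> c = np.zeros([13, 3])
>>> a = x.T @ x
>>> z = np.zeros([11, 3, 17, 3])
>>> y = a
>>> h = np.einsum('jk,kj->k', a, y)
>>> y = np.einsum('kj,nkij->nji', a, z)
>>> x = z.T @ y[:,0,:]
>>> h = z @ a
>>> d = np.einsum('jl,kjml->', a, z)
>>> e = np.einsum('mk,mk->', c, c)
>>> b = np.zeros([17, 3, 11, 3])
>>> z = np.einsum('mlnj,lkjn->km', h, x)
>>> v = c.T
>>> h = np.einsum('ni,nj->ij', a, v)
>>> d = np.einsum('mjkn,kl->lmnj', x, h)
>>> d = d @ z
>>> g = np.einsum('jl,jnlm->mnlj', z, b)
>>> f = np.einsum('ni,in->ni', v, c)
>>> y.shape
(11, 3, 17)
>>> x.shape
(3, 17, 3, 17)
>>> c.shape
(13, 3)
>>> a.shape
(3, 3)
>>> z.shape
(17, 11)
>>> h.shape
(3, 13)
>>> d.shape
(13, 3, 17, 11)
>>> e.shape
()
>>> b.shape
(17, 3, 11, 3)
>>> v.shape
(3, 13)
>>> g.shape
(3, 3, 11, 17)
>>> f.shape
(3, 13)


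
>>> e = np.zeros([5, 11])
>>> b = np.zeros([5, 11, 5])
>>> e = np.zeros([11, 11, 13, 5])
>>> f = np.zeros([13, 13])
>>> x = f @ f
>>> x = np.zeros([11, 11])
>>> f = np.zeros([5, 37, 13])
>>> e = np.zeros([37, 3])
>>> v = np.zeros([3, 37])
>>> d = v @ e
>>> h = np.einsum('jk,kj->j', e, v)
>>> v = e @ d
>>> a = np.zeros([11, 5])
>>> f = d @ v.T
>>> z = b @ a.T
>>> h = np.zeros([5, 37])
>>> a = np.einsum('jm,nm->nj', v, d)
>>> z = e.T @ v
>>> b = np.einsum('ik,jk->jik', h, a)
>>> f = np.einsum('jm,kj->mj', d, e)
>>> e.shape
(37, 3)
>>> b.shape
(3, 5, 37)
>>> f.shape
(3, 3)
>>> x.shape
(11, 11)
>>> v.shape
(37, 3)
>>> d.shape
(3, 3)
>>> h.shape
(5, 37)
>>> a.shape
(3, 37)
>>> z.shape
(3, 3)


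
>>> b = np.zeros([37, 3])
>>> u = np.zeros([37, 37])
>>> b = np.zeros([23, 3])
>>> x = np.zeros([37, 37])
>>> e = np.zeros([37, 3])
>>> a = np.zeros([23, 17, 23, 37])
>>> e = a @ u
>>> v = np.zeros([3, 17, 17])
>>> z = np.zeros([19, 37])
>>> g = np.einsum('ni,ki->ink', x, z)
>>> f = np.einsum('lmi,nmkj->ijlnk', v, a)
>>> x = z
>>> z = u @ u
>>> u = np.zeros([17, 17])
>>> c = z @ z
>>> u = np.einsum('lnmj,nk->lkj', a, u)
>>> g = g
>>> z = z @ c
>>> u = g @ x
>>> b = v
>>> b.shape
(3, 17, 17)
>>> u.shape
(37, 37, 37)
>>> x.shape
(19, 37)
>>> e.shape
(23, 17, 23, 37)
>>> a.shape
(23, 17, 23, 37)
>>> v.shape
(3, 17, 17)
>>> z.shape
(37, 37)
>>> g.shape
(37, 37, 19)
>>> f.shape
(17, 37, 3, 23, 23)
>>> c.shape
(37, 37)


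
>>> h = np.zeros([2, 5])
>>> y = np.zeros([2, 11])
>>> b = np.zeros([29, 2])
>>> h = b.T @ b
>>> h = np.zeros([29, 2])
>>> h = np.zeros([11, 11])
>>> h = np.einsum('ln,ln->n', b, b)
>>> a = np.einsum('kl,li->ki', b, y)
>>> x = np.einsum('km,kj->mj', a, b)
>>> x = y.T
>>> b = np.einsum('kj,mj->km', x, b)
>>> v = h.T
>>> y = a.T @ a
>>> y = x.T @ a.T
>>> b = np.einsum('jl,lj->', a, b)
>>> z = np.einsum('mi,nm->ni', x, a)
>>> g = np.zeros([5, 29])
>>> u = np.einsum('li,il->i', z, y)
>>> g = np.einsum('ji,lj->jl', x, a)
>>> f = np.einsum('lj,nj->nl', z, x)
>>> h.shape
(2,)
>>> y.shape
(2, 29)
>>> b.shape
()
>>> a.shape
(29, 11)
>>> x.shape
(11, 2)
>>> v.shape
(2,)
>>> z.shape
(29, 2)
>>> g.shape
(11, 29)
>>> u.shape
(2,)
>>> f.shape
(11, 29)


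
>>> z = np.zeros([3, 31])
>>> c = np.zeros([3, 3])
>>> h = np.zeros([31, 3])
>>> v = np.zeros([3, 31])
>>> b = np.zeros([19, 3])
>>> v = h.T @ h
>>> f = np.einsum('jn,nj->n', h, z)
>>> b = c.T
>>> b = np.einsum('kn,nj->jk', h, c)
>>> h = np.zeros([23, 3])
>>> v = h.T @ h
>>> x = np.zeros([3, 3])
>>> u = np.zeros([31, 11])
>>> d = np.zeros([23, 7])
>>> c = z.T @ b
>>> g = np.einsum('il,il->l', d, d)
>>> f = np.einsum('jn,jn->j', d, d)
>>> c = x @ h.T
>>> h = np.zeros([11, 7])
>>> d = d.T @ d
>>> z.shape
(3, 31)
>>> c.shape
(3, 23)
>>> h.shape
(11, 7)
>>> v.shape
(3, 3)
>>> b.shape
(3, 31)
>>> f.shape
(23,)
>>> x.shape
(3, 3)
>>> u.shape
(31, 11)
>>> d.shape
(7, 7)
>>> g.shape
(7,)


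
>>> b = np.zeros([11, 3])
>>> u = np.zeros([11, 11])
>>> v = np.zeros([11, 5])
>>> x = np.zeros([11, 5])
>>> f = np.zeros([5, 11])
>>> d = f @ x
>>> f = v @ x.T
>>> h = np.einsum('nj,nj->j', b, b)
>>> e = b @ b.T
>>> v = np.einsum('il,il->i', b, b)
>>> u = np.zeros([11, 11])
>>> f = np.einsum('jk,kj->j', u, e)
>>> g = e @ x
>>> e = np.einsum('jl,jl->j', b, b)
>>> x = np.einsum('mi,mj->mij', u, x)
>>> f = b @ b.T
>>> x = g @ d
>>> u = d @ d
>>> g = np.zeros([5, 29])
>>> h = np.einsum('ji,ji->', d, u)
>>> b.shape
(11, 3)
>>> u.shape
(5, 5)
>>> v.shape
(11,)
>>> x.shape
(11, 5)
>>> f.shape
(11, 11)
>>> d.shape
(5, 5)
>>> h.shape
()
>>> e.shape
(11,)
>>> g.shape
(5, 29)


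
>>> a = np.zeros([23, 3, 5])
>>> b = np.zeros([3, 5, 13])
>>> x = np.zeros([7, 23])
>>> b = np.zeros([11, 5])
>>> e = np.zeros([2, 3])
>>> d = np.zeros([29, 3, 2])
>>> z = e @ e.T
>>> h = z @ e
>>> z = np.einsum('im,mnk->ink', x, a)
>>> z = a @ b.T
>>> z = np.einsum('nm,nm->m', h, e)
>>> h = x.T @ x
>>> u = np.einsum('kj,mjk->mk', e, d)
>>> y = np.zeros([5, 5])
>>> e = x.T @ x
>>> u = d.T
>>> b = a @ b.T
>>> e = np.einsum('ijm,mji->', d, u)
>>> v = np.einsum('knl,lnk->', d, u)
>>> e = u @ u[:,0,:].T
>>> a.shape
(23, 3, 5)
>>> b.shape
(23, 3, 11)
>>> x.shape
(7, 23)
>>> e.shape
(2, 3, 2)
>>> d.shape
(29, 3, 2)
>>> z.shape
(3,)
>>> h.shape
(23, 23)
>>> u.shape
(2, 3, 29)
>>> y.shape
(5, 5)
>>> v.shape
()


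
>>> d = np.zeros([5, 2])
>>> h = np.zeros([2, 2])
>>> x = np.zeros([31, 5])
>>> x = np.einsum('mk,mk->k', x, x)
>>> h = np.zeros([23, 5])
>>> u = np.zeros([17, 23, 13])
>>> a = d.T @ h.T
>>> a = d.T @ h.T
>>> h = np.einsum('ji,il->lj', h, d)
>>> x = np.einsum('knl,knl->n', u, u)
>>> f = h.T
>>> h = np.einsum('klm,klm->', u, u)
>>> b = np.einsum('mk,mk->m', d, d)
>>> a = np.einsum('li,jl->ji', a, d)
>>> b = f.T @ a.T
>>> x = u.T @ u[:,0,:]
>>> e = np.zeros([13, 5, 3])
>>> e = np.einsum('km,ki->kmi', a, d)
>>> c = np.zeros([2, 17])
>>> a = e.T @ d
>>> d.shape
(5, 2)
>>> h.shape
()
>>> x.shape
(13, 23, 13)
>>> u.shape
(17, 23, 13)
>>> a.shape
(2, 23, 2)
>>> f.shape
(23, 2)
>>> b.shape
(2, 5)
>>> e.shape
(5, 23, 2)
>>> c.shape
(2, 17)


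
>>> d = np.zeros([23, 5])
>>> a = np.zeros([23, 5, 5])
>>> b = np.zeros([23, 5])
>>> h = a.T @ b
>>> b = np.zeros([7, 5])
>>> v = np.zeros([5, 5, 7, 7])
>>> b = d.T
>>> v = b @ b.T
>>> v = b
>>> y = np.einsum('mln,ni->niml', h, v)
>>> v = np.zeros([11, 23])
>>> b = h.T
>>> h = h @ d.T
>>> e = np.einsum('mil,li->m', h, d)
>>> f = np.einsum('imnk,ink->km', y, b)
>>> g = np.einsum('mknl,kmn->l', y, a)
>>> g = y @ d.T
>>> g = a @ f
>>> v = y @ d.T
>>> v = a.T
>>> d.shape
(23, 5)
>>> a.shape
(23, 5, 5)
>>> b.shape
(5, 5, 5)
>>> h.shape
(5, 5, 23)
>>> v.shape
(5, 5, 23)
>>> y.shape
(5, 23, 5, 5)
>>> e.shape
(5,)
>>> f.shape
(5, 23)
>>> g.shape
(23, 5, 23)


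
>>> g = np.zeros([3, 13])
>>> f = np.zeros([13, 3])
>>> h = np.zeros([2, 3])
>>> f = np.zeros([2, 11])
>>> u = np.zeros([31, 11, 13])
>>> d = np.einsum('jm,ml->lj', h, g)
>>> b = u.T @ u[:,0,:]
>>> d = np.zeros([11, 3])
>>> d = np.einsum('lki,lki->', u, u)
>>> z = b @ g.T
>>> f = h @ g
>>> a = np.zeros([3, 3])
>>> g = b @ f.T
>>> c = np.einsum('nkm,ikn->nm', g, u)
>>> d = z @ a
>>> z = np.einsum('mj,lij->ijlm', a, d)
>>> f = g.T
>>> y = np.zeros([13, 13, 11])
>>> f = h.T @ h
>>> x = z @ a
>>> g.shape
(13, 11, 2)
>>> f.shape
(3, 3)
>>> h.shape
(2, 3)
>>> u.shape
(31, 11, 13)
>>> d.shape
(13, 11, 3)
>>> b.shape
(13, 11, 13)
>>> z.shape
(11, 3, 13, 3)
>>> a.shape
(3, 3)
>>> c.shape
(13, 2)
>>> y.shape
(13, 13, 11)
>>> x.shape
(11, 3, 13, 3)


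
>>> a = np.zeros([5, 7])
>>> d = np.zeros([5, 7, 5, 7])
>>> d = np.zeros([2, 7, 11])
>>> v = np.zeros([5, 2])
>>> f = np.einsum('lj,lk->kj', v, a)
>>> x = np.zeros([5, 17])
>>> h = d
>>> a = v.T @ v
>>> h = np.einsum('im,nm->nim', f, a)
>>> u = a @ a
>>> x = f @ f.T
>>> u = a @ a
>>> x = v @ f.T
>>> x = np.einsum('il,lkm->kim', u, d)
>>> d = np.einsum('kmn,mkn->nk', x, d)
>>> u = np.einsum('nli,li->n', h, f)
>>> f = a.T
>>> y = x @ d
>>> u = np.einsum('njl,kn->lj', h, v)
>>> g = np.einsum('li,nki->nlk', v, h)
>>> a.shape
(2, 2)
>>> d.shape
(11, 7)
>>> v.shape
(5, 2)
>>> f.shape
(2, 2)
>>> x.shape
(7, 2, 11)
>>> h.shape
(2, 7, 2)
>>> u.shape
(2, 7)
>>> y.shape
(7, 2, 7)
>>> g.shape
(2, 5, 7)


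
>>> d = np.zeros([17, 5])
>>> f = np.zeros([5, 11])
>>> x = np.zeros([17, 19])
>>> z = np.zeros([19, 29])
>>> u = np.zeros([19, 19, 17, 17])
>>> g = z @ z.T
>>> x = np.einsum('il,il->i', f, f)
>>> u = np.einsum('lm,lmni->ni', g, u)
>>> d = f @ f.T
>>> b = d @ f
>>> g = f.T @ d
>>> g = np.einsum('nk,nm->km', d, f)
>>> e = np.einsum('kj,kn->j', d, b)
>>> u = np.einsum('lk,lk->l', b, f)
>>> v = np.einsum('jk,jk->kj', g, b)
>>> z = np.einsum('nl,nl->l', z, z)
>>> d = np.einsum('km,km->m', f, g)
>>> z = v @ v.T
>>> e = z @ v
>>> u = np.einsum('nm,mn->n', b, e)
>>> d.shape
(11,)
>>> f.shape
(5, 11)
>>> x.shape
(5,)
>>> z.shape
(11, 11)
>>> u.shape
(5,)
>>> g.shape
(5, 11)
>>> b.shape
(5, 11)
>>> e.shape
(11, 5)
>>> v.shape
(11, 5)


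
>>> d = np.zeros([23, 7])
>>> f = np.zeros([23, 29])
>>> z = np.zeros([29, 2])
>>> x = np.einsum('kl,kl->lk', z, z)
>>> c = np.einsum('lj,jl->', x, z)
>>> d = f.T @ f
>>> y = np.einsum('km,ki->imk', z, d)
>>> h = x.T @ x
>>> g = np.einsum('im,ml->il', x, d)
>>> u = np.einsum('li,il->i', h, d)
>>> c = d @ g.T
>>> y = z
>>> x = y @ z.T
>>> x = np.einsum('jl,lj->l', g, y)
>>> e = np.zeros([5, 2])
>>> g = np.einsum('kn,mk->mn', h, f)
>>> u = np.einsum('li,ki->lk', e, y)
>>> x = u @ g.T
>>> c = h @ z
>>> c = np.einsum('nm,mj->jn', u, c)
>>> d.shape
(29, 29)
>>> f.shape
(23, 29)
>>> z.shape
(29, 2)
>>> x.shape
(5, 23)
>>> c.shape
(2, 5)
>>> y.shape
(29, 2)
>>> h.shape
(29, 29)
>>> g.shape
(23, 29)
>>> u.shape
(5, 29)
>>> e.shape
(5, 2)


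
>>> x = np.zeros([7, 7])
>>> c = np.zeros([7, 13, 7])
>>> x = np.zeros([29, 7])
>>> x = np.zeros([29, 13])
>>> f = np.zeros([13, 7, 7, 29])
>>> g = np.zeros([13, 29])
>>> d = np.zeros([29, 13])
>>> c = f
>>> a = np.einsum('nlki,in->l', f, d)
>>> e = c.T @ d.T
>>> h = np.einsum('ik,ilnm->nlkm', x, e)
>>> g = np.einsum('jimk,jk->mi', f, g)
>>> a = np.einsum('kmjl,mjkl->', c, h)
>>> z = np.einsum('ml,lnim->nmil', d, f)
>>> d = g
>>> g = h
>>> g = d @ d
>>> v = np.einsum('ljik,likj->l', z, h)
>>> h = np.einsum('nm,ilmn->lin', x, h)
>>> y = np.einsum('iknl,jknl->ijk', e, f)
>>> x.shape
(29, 13)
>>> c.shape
(13, 7, 7, 29)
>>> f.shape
(13, 7, 7, 29)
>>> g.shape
(7, 7)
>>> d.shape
(7, 7)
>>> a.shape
()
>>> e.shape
(29, 7, 7, 29)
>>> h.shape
(7, 7, 29)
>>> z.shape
(7, 29, 7, 13)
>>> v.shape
(7,)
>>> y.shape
(29, 13, 7)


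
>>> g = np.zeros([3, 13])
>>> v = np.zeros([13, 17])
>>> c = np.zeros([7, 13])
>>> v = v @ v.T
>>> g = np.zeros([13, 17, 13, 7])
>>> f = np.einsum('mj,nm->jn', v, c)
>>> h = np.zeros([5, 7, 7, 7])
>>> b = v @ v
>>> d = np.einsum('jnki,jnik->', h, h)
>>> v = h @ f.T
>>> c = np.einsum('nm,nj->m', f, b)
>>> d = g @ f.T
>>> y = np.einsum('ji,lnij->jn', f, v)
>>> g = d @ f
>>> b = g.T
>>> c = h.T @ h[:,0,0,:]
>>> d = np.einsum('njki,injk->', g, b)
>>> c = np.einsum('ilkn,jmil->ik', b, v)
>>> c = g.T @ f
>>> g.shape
(13, 17, 13, 7)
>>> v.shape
(5, 7, 7, 13)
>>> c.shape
(7, 13, 17, 7)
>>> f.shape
(13, 7)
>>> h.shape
(5, 7, 7, 7)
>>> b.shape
(7, 13, 17, 13)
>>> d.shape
()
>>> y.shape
(13, 7)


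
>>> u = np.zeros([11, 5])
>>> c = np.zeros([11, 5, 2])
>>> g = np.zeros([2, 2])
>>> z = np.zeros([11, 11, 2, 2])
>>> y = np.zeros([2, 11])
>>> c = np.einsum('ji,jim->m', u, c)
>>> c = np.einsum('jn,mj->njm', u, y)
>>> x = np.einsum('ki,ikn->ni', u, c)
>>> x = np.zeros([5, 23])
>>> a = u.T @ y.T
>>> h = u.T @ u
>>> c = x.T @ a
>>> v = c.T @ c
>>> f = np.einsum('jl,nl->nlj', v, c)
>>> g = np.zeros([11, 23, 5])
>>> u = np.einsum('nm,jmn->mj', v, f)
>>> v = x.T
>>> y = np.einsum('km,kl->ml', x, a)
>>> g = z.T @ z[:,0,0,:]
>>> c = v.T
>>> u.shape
(2, 23)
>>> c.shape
(5, 23)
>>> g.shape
(2, 2, 11, 2)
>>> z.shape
(11, 11, 2, 2)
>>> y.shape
(23, 2)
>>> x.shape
(5, 23)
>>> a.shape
(5, 2)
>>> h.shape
(5, 5)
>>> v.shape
(23, 5)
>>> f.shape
(23, 2, 2)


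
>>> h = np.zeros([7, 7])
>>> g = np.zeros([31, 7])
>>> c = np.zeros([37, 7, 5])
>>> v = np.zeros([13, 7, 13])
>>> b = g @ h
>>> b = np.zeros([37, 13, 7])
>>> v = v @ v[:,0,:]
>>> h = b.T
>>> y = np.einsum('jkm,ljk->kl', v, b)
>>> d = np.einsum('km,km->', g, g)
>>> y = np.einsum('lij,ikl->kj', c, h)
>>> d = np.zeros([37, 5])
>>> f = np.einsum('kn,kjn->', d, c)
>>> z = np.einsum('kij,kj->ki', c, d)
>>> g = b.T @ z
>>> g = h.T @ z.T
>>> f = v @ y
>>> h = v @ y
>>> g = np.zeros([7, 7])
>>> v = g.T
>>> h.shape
(13, 7, 5)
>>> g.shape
(7, 7)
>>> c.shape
(37, 7, 5)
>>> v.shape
(7, 7)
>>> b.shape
(37, 13, 7)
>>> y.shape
(13, 5)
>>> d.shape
(37, 5)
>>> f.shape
(13, 7, 5)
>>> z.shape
(37, 7)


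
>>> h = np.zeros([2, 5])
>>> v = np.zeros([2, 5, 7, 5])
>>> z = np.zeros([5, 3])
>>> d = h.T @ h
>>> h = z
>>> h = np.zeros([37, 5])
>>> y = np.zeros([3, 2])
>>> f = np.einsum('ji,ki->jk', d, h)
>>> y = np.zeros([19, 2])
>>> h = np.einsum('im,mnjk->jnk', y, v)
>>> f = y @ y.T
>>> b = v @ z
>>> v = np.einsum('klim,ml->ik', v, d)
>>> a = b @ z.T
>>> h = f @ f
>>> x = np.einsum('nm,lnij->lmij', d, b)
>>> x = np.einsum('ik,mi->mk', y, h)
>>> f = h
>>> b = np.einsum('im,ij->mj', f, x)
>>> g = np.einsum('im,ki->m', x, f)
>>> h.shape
(19, 19)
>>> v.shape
(7, 2)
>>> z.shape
(5, 3)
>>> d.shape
(5, 5)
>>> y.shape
(19, 2)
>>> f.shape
(19, 19)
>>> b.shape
(19, 2)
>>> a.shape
(2, 5, 7, 5)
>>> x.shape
(19, 2)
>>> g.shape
(2,)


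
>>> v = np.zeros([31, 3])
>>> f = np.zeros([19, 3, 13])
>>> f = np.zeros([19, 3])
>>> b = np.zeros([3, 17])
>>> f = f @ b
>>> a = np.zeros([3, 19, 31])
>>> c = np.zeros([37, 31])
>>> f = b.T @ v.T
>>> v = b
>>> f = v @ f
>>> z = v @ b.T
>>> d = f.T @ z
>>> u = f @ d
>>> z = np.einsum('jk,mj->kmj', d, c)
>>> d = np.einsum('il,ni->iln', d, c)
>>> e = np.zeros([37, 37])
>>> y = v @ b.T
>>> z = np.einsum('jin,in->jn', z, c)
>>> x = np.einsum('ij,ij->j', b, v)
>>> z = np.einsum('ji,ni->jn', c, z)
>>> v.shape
(3, 17)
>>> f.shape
(3, 31)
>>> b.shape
(3, 17)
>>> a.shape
(3, 19, 31)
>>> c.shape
(37, 31)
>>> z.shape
(37, 3)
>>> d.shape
(31, 3, 37)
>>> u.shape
(3, 3)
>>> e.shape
(37, 37)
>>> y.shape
(3, 3)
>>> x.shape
(17,)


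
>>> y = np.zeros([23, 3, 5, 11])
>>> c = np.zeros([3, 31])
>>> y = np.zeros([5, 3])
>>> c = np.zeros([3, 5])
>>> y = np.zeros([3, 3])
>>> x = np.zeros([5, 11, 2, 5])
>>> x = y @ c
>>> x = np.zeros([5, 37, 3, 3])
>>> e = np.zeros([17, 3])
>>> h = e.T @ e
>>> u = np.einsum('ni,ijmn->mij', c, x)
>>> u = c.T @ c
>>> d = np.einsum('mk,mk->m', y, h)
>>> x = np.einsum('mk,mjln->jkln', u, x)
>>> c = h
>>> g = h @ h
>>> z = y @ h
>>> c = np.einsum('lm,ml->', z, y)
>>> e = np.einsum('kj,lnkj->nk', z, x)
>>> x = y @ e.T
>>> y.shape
(3, 3)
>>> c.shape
()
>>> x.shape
(3, 5)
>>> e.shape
(5, 3)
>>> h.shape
(3, 3)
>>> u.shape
(5, 5)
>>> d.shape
(3,)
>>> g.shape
(3, 3)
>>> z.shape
(3, 3)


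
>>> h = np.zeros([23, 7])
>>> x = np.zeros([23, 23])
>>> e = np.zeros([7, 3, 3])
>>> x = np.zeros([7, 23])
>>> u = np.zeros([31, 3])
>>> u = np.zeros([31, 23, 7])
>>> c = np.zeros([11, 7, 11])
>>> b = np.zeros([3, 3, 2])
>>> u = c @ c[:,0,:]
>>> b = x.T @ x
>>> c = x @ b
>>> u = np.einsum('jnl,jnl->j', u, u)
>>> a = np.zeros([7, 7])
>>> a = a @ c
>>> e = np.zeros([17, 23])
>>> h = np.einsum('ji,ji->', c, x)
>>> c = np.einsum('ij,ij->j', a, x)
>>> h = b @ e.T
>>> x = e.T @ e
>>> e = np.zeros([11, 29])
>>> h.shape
(23, 17)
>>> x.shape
(23, 23)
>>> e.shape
(11, 29)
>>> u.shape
(11,)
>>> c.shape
(23,)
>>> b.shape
(23, 23)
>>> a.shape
(7, 23)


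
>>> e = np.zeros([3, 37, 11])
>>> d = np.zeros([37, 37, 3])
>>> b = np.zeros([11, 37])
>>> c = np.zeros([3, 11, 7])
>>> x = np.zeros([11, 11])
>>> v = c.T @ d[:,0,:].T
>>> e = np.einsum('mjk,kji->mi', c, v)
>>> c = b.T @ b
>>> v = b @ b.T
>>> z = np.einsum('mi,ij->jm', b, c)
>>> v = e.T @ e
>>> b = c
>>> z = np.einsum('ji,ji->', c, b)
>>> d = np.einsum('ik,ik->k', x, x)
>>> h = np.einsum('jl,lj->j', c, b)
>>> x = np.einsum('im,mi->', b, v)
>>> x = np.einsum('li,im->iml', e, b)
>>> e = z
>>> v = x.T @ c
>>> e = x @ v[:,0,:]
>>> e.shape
(37, 37, 37)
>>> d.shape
(11,)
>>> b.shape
(37, 37)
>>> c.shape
(37, 37)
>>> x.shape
(37, 37, 3)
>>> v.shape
(3, 37, 37)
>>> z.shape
()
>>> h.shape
(37,)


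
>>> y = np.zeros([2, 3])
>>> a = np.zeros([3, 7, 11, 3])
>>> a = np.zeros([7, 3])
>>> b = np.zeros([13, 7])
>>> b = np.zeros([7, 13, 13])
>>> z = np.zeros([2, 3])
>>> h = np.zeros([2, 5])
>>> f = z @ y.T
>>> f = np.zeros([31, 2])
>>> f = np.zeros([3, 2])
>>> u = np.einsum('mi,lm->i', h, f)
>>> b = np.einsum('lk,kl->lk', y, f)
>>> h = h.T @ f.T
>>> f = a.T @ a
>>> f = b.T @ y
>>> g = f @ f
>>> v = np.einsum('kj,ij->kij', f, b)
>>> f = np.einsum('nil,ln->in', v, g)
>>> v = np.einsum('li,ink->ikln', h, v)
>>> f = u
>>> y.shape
(2, 3)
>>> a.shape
(7, 3)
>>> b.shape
(2, 3)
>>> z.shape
(2, 3)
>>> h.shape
(5, 3)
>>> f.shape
(5,)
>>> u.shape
(5,)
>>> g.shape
(3, 3)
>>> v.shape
(3, 3, 5, 2)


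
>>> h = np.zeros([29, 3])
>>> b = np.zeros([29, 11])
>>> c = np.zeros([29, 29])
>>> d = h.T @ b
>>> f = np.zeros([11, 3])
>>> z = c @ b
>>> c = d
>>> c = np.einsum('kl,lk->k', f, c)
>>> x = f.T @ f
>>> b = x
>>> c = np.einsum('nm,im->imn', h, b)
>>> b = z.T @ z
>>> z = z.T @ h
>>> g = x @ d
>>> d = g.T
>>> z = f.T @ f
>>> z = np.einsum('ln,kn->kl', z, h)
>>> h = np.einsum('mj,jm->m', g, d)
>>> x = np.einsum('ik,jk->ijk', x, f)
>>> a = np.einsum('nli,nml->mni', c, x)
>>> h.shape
(3,)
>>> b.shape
(11, 11)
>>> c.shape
(3, 3, 29)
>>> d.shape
(11, 3)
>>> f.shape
(11, 3)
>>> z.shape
(29, 3)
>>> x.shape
(3, 11, 3)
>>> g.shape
(3, 11)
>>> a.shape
(11, 3, 29)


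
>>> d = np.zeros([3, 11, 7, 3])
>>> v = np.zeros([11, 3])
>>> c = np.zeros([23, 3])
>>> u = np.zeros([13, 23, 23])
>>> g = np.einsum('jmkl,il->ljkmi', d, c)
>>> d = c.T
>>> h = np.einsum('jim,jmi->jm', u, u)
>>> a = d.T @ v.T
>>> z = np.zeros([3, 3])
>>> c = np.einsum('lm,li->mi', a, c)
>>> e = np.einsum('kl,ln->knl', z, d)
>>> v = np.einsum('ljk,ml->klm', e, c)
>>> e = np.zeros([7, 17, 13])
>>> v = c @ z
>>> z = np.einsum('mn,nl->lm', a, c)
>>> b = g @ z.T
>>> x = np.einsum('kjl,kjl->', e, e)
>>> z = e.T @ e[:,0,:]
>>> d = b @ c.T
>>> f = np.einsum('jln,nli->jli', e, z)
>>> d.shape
(3, 3, 7, 11, 11)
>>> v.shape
(11, 3)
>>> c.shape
(11, 3)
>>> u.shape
(13, 23, 23)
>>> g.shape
(3, 3, 7, 11, 23)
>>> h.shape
(13, 23)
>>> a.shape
(23, 11)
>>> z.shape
(13, 17, 13)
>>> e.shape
(7, 17, 13)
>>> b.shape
(3, 3, 7, 11, 3)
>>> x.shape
()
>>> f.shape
(7, 17, 13)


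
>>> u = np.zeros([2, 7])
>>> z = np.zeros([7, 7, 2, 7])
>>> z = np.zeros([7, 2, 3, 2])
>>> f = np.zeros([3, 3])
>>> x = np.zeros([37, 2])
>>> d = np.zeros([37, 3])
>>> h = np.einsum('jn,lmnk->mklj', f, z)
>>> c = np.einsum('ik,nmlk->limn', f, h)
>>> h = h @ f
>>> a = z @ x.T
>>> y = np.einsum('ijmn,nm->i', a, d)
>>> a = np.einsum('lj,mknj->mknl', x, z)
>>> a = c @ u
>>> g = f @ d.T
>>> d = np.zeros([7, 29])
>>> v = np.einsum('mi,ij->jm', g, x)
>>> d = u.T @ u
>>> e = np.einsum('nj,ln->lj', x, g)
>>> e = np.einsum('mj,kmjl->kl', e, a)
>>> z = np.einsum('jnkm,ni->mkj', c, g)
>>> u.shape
(2, 7)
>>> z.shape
(2, 2, 7)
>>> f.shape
(3, 3)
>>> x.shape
(37, 2)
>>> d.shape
(7, 7)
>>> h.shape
(2, 2, 7, 3)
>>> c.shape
(7, 3, 2, 2)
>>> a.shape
(7, 3, 2, 7)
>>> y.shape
(7,)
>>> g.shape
(3, 37)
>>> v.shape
(2, 3)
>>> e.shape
(7, 7)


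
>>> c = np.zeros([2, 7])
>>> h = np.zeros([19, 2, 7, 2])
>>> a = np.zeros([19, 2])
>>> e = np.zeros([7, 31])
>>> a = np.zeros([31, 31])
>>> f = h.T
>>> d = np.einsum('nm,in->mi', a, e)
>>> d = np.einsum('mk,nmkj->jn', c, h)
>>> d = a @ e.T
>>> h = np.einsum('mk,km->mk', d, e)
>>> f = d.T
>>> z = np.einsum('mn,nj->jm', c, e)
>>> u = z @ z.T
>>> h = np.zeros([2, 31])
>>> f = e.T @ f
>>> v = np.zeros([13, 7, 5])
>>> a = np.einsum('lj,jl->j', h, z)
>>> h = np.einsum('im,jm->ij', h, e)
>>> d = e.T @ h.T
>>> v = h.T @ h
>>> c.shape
(2, 7)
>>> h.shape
(2, 7)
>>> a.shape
(31,)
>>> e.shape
(7, 31)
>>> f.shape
(31, 31)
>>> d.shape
(31, 2)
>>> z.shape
(31, 2)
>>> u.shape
(31, 31)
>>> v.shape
(7, 7)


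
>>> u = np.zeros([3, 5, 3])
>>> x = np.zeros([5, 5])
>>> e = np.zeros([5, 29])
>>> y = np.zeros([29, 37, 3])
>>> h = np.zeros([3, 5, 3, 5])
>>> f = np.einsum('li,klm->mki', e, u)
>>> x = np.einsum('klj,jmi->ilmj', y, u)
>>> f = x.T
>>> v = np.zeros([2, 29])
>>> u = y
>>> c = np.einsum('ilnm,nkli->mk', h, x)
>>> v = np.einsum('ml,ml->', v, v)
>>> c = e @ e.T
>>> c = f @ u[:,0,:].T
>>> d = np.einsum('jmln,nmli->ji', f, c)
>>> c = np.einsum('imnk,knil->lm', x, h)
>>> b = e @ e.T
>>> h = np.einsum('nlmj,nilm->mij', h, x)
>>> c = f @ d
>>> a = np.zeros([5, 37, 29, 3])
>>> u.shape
(29, 37, 3)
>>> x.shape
(3, 37, 5, 3)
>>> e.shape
(5, 29)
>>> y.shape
(29, 37, 3)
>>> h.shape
(3, 37, 5)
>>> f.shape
(3, 5, 37, 3)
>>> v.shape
()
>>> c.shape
(3, 5, 37, 29)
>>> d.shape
(3, 29)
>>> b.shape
(5, 5)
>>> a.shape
(5, 37, 29, 3)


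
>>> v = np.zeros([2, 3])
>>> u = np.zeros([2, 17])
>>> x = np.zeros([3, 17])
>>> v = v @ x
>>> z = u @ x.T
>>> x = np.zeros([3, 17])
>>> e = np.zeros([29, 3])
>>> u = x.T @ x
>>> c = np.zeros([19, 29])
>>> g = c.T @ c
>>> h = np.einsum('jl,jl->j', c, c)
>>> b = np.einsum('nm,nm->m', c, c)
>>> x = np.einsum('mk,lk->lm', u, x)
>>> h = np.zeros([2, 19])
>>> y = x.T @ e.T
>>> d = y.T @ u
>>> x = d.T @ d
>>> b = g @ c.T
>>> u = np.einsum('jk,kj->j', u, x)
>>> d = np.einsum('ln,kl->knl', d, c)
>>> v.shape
(2, 17)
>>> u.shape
(17,)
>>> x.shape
(17, 17)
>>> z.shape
(2, 3)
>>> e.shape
(29, 3)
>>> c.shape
(19, 29)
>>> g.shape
(29, 29)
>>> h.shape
(2, 19)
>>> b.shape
(29, 19)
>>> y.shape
(17, 29)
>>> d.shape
(19, 17, 29)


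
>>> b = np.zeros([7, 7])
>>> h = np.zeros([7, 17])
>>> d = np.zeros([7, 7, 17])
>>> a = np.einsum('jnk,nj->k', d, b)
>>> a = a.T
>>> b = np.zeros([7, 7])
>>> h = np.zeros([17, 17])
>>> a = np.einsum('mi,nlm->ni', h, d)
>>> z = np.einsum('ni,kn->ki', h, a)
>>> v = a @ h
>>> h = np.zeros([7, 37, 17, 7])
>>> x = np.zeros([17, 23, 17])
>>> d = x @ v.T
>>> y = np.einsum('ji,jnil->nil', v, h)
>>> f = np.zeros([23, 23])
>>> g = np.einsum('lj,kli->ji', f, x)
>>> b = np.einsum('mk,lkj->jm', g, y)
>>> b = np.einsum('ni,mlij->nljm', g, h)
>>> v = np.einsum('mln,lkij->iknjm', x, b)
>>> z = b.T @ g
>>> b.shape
(23, 37, 7, 7)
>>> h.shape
(7, 37, 17, 7)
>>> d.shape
(17, 23, 7)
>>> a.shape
(7, 17)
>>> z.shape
(7, 7, 37, 17)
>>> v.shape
(7, 37, 17, 7, 17)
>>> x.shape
(17, 23, 17)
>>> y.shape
(37, 17, 7)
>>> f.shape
(23, 23)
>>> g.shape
(23, 17)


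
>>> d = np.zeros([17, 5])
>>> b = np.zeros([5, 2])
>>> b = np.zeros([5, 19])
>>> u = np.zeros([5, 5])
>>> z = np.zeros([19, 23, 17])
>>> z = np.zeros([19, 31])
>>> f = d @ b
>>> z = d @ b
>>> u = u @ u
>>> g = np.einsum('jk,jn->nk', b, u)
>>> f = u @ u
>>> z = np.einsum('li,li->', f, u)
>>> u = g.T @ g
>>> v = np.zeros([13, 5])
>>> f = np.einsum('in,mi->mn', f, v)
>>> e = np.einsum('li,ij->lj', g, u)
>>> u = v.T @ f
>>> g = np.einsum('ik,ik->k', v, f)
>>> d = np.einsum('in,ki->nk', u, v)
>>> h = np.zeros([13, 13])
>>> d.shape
(5, 13)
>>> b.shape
(5, 19)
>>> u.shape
(5, 5)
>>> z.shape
()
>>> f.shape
(13, 5)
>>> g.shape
(5,)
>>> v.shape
(13, 5)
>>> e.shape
(5, 19)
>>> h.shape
(13, 13)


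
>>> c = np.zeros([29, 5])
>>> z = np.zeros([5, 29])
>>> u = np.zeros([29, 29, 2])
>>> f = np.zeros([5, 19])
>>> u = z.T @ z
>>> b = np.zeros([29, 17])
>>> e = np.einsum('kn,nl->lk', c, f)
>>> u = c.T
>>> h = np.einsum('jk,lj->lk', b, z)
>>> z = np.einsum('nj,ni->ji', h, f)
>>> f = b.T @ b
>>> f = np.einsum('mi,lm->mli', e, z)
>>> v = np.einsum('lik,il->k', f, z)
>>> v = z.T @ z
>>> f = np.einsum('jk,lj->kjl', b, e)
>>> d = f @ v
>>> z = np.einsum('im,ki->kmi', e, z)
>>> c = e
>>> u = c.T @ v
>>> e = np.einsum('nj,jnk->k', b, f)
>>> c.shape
(19, 29)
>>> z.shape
(17, 29, 19)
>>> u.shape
(29, 19)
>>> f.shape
(17, 29, 19)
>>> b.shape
(29, 17)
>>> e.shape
(19,)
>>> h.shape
(5, 17)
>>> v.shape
(19, 19)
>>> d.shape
(17, 29, 19)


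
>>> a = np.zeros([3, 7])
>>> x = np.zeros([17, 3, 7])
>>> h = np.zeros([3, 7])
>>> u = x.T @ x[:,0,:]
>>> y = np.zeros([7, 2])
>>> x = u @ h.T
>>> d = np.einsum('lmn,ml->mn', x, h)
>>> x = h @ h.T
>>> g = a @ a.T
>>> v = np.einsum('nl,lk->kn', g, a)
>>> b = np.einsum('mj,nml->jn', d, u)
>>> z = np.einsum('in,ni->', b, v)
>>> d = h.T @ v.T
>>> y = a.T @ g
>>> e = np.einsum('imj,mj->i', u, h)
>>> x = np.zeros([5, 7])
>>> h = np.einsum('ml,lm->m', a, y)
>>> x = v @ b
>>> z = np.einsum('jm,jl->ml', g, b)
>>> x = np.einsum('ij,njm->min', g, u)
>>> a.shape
(3, 7)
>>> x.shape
(7, 3, 7)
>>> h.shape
(3,)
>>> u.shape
(7, 3, 7)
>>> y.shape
(7, 3)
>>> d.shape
(7, 7)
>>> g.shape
(3, 3)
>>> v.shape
(7, 3)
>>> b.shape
(3, 7)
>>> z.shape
(3, 7)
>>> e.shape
(7,)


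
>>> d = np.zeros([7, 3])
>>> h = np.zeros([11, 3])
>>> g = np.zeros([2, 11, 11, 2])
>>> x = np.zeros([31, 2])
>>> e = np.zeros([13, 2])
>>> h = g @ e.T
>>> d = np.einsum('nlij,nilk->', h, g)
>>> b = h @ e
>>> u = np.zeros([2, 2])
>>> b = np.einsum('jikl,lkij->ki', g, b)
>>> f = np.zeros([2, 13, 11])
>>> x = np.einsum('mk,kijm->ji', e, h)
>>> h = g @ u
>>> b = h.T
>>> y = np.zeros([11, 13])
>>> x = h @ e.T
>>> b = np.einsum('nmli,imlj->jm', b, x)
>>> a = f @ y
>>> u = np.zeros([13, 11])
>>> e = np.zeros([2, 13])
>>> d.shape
()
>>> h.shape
(2, 11, 11, 2)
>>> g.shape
(2, 11, 11, 2)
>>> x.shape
(2, 11, 11, 13)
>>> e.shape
(2, 13)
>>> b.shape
(13, 11)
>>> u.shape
(13, 11)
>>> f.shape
(2, 13, 11)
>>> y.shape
(11, 13)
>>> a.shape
(2, 13, 13)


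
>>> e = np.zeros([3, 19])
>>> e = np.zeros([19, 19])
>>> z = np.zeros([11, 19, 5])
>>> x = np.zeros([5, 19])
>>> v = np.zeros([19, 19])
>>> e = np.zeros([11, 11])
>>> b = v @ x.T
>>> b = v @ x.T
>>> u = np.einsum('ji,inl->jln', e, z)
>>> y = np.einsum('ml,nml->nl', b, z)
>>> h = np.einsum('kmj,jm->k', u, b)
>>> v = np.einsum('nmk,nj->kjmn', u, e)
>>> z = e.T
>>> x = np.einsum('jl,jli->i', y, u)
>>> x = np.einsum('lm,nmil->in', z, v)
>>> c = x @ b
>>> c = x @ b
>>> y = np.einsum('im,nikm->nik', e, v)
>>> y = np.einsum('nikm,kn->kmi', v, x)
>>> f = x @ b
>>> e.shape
(11, 11)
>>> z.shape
(11, 11)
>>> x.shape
(5, 19)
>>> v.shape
(19, 11, 5, 11)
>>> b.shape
(19, 5)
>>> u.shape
(11, 5, 19)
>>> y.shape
(5, 11, 11)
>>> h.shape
(11,)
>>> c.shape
(5, 5)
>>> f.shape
(5, 5)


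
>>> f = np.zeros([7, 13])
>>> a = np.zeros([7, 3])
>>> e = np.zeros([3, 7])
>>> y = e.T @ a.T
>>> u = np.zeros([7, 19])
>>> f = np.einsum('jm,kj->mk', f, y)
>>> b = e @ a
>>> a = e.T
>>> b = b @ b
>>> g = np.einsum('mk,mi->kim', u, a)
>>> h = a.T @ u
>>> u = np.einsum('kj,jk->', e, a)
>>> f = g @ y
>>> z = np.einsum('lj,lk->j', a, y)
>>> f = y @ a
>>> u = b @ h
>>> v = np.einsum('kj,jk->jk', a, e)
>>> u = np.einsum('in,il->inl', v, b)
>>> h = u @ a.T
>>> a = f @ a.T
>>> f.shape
(7, 3)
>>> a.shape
(7, 7)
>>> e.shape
(3, 7)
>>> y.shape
(7, 7)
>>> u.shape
(3, 7, 3)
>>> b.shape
(3, 3)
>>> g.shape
(19, 3, 7)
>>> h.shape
(3, 7, 7)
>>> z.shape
(3,)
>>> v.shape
(3, 7)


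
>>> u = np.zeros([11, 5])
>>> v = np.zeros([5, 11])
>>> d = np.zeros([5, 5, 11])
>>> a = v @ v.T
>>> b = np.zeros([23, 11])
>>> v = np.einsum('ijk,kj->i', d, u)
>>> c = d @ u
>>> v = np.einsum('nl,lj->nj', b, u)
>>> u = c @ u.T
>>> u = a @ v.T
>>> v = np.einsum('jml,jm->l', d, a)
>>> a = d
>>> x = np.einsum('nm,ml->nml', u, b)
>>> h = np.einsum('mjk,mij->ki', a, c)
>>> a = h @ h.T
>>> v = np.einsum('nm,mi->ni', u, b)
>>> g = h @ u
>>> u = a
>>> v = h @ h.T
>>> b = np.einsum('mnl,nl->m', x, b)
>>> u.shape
(11, 11)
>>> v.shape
(11, 11)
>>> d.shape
(5, 5, 11)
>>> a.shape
(11, 11)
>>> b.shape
(5,)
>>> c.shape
(5, 5, 5)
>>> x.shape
(5, 23, 11)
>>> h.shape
(11, 5)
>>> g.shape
(11, 23)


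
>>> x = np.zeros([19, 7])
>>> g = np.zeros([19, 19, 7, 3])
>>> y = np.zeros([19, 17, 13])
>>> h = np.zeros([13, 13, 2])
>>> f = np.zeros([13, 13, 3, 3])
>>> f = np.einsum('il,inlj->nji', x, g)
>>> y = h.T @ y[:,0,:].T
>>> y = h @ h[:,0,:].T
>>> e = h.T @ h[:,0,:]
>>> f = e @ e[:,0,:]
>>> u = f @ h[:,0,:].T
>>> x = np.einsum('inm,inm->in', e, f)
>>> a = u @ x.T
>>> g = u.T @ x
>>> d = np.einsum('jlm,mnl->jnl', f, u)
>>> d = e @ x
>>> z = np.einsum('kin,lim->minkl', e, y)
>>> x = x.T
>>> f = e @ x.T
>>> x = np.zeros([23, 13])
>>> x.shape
(23, 13)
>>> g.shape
(13, 13, 13)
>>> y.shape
(13, 13, 13)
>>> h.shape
(13, 13, 2)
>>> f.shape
(2, 13, 13)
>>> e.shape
(2, 13, 2)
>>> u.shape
(2, 13, 13)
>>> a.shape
(2, 13, 2)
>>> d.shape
(2, 13, 13)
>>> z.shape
(13, 13, 2, 2, 13)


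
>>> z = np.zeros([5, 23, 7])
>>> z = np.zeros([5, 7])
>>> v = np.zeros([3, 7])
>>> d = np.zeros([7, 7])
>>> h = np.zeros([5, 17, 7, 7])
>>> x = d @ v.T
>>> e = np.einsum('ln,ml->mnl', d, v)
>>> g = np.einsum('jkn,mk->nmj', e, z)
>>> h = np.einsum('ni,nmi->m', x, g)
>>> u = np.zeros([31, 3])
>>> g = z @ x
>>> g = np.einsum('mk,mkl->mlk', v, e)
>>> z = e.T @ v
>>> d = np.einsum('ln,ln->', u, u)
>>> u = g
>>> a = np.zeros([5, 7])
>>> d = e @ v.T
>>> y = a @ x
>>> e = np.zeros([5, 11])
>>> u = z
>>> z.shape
(7, 7, 7)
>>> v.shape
(3, 7)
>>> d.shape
(3, 7, 3)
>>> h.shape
(5,)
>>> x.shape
(7, 3)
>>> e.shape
(5, 11)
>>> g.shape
(3, 7, 7)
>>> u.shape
(7, 7, 7)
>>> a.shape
(5, 7)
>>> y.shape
(5, 3)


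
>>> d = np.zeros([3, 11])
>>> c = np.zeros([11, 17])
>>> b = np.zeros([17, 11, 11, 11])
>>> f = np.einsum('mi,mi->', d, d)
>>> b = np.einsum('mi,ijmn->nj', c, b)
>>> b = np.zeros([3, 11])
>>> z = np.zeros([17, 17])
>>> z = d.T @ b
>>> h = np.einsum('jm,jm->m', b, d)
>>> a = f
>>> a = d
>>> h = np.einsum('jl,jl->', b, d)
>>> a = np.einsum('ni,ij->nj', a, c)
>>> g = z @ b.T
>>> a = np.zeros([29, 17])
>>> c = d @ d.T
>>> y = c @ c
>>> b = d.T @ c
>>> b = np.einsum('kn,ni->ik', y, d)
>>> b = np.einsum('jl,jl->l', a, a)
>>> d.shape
(3, 11)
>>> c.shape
(3, 3)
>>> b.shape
(17,)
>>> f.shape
()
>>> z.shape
(11, 11)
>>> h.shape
()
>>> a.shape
(29, 17)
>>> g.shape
(11, 3)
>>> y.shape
(3, 3)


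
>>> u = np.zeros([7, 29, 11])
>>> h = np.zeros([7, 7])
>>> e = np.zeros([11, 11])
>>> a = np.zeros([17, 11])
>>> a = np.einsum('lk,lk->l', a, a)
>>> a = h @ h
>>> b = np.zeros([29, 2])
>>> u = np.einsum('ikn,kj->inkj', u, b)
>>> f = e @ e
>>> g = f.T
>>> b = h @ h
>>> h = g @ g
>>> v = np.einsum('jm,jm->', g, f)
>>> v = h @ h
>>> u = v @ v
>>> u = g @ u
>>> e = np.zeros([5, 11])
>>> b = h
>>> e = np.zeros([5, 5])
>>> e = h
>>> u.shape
(11, 11)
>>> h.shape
(11, 11)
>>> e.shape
(11, 11)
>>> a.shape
(7, 7)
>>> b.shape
(11, 11)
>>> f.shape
(11, 11)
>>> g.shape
(11, 11)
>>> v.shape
(11, 11)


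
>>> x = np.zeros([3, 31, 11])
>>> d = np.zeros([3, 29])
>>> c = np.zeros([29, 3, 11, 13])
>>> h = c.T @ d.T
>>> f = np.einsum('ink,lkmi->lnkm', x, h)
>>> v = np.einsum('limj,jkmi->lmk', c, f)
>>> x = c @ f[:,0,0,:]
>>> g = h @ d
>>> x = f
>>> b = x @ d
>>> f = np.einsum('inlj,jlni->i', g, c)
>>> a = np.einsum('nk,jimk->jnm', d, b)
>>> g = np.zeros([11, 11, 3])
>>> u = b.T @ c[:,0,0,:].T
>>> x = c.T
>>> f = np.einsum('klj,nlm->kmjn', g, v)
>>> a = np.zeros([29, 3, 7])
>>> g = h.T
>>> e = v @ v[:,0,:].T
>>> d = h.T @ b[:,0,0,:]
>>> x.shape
(13, 11, 3, 29)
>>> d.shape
(3, 3, 11, 29)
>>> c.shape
(29, 3, 11, 13)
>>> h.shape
(13, 11, 3, 3)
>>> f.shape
(11, 31, 3, 29)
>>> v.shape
(29, 11, 31)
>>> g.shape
(3, 3, 11, 13)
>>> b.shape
(13, 31, 11, 29)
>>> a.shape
(29, 3, 7)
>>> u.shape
(29, 11, 31, 29)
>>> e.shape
(29, 11, 29)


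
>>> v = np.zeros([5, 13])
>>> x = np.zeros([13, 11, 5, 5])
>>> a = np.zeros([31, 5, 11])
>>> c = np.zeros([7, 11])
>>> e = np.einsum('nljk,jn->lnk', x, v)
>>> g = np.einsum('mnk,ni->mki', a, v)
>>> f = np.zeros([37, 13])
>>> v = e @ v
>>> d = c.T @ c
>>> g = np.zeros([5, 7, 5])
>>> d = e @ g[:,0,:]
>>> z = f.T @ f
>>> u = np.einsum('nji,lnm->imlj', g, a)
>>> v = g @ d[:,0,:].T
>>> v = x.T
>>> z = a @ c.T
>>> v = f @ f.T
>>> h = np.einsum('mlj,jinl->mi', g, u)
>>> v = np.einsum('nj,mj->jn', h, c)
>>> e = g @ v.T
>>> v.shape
(11, 5)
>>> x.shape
(13, 11, 5, 5)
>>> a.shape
(31, 5, 11)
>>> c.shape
(7, 11)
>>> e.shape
(5, 7, 11)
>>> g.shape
(5, 7, 5)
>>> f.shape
(37, 13)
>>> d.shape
(11, 13, 5)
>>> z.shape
(31, 5, 7)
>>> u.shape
(5, 11, 31, 7)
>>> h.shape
(5, 11)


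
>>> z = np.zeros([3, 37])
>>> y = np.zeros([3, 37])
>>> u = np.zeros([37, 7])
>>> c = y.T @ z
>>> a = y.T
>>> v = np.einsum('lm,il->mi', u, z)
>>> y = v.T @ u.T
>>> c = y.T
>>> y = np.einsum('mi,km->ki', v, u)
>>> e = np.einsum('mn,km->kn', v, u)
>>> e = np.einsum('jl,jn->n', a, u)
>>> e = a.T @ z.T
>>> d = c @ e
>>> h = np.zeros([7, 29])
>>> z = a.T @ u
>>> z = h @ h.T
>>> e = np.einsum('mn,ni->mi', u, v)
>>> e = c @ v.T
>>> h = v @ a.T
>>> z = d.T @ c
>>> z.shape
(3, 3)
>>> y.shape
(37, 3)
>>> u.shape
(37, 7)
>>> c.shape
(37, 3)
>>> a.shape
(37, 3)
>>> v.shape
(7, 3)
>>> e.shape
(37, 7)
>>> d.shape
(37, 3)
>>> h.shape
(7, 37)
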